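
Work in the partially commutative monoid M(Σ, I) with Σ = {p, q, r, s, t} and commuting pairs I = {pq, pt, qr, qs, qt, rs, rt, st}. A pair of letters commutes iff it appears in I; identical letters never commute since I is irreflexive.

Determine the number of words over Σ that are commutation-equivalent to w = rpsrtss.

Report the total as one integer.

28

#0=r has no predecessor
#1=p depends on [0:r]
#2=s depends on [1:p]
#3=r depends on [1:p]
#4=t has no predecessor
#5=s depends on [2:s]
#6=s depends on [5:s]
sources: [0:r, 4:t]
N(rest) = Σ N(rest − s) over sources s of rest; N(one piece) = 1:
  size 1 → [3]=1  [4]=1  [6]=1
  size 2 → [3,4]=2  [3,6]=2  [4,6]=2  [5,6]=1
  size 3 → [2,5,6]=1  [3,4,6]=6  [3,5,6]=3  [4,5,6]=3
  size 4 → [2,3,5,6]=4  [2,4,5,6]=4  [3,4,5,6]=12
  size 5 → [1,2,3,5,6]=4  [2,3,4,5,6]=20
  first=0(r) contributes 24
  first=4(t) contributes 4
|[w]| = 28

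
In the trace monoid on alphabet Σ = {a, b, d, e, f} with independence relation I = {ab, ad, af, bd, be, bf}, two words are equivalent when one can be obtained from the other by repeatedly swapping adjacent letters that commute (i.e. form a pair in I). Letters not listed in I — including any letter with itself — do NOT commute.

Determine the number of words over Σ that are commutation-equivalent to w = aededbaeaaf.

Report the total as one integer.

66

drop 0:a onto floor
drop 1:e onto {0:a}
drop 2:d onto {1:e}
drop 3:e onto {2:d}
drop 4:d onto {3:e}
drop 5:b onto floor
drop 6:a onto {3:e}
drop 7:e onto {4:d, 6:a}
drop 8:a onto {7:e}
drop 9:a onto {8:a}
drop 10:f onto {7:e}
ground layer = {0:a, 5:b}
drop-orders for the pieces not yet dropped (sum over which currently-grounded one goes next):
  1 to go: {5} 1  {9} 1  {10} 1
  2 to go: {5,9} 2  {5,10} 2  {8,9} 1  {9,10} 2
  3 to go: {5,8,9} 3  {5,9,10} 6  {8,9,10} 3
  4 to go: {5,8,9,10} 12  {7,8,9,10} 3
  5 to go: {4,7,8,9,10} 3  {5,7,8,9,10} 15  {6,7,8,9,10} 3
  6 to go: {4,5,7,8,9,10} 18  {4,6,7,8,9,10} 6  {5,6,7,8,9,10} 18
  7 to go: {3,4,6,7,8,9,10} 6  {4,5,6,7,8,9,10} 42
  8 to go: {2,3,4,6,7,8,9,10} 6  {3,4,5,6,7,8,9,10} 48
  9 to go: {1,2,3,4,6,7,8,9,10} 6  {2,3,4,5,6,7,8,9,10} 54
  if 0:a drops first: 60 orders
  if 5:b drops first: 6 orders
heap linearizations: 66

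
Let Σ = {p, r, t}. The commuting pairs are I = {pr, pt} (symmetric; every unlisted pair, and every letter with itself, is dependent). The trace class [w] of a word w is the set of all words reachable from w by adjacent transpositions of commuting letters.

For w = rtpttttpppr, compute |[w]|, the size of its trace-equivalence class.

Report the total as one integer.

330

drop 0:r onto floor
drop 1:t onto {0:r}
drop 2:p onto floor
drop 3:t onto {1:t}
drop 4:t onto {3:t}
drop 5:t onto {4:t}
drop 6:t onto {5:t}
drop 7:p onto {2:p}
drop 8:p onto {7:p}
drop 9:p onto {8:p}
drop 10:r onto {6:t}
ground layer = {0:r, 2:p}
drop-orders for the pieces not yet dropped (sum over which currently-grounded one goes next):
  1 to go: {9} 1  {10} 1
  2 to go: {6,10} 1  {8,9} 1  {9,10} 2
  3 to go: {5,6,10} 1  {6,9,10} 3  {7,8,9} 1  {8,9,10} 3
  4 to go: {2,7,8,9} 1  {4,5,6,10} 1  {5,6,9,10} 4  {6,8,9,10} 6  {7,8,9,10} 4
  5 to go: {2,7,8,9,10} 5  {3,4,5,6,10} 1  {4,5,6,9,10} 5  {5,6,8,9,10} 10  {6,7,8,9,10} 10
  6 to go: {1,3,4,5,6,10} 1  {2,6,7,8,9,10} 15  {3,4,5,6,9,10} 6  {4,5,6,8,9,10} 15  {5,6,7,8,9,10} 20
  7 to go: {0,1,3,4,5,6,10} 1  {1,3,4,5,6,9,10} 7  {2,5,6,7,8,9,10} 35  {3,4,5,6,8,9,10} 21  {4,5,6,7,8,9,10} 35
  8 to go: {0,1,3,4,5,6,9,10} 8  {1,3,4,5,6,8,9,10} 28  {2,4,5,6,7,8,9,10} 70  {3,4,5,6,7,8,9,10} 56
  9 to go: {0,1,3,4,5,6,8,9,10} 36  {1,3,4,5,6,7,8,9,10} 84  {2,3,4,5,6,7,8,9,10} 126
  if 0:r drops first: 210 orders
  if 2:p drops first: 120 orders
heap linearizations: 330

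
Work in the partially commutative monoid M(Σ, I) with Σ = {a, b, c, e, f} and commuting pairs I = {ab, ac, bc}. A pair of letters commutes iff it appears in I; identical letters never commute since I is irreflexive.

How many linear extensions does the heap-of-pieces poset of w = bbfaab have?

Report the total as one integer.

3

piece 0:b — minimal
piece 1:b rests on {0:b}
piece 2:f rests on {1:b}
piece 3:a rests on {2:f}
piece 4:a rests on {3:a}
piece 5:b rests on {2:f}
minimal pieces: {0:b}
ways to finish when only these pieces remain (= sum over removing one remaining piece with nothing left below it):
  1 left: {4}→1  {5}→1
  2 left: {3,4}→1  {4,5}→2
  3 left: {3,4,5}→3
  4 left: {2,3,4,5}→3
  placing 0:b first → 3 extensions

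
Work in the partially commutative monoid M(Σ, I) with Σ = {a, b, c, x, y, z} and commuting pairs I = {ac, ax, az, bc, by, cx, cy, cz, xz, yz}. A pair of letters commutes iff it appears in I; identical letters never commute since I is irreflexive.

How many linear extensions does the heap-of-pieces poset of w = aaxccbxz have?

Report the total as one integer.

drop 0:a onto floor
drop 1:a onto {0:a}
drop 2:x onto floor
drop 3:c onto floor
drop 4:c onto {3:c}
drop 5:b onto {1:a, 2:x}
drop 6:x onto {5:b}
drop 7:z onto {5:b}
ground layer = {0:a, 2:x, 3:c}
drop-orders for the pieces not yet dropped (sum over which currently-grounded one goes next):
  1 to go: {4} 1  {6} 1  {7} 1
  2 to go: {3,4} 1  {4,6} 2  {4,7} 2  {6,7} 2
  3 to go: {3,4,6} 3  {3,4,7} 3  {4,6,7} 6  {5,6,7} 2
  4 to go: {1,5,6,7} 2  {2,5,6,7} 2  {3,4,6,7} 12  {4,5,6,7} 8
  5 to go: {0,1,5,6,7} 2  {1,2,5,6,7} 4  {1,4,5,6,7} 10  {2,4,5,6,7} 10  {3,4,5,6,7} 20
  6 to go: {0,1,2,5,6,7} 6  {0,1,4,5,6,7} 12  {1,2,4,5,6,7} 24  {1,3,4,5,6,7} 30  {2,3,4,5,6,7} 30
  if 0:a drops first: 84 orders
  if 2:x drops first: 42 orders
  if 3:c drops first: 42 orders
heap linearizations: 168

168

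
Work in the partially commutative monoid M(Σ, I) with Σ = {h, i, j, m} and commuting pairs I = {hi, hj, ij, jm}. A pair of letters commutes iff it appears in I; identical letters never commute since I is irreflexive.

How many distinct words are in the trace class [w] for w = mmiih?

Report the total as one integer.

3

piece 0:m — minimal
piece 1:m rests on {0:m}
piece 2:i rests on {1:m}
piece 3:i rests on {2:i}
piece 4:h rests on {1:m}
minimal pieces: {0:m}
ways to finish when only these pieces remain (= sum over removing one remaining piece with nothing left below it):
  1 left: {3}→1  {4}→1
  2 left: {2,3}→1  {3,4}→2
  3 left: {2,3,4}→3
  placing 0:m first → 3 extensions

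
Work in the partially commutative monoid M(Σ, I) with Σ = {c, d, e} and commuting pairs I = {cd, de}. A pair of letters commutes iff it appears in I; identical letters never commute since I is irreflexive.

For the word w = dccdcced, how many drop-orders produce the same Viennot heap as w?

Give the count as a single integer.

#0=d has no predecessor
#1=c has no predecessor
#2=c depends on [1:c]
#3=d depends on [0:d]
#4=c depends on [2:c]
#5=c depends on [4:c]
#6=e depends on [5:c]
#7=d depends on [3:d]
sources: [0:d, 1:c]
N(rest) = Σ N(rest − s) over sources s of rest; N(one piece) = 1:
  size 1 → [6]=1  [7]=1
  size 2 → [3,7]=1  [5,6]=1  [6,7]=2
  size 3 → [0,3,7]=1  [3,6,7]=3  [4,5,6]=1  [5,6,7]=3
  size 4 → [0,3,6,7]=4  [2,4,5,6]=1  [3,5,6,7]=6  [4,5,6,7]=4
  size 5 → [0,3,5,6,7]=10  [1,2,4,5,6]=1  [2,4,5,6,7]=5  [3,4,5,6,7]=10
  size 6 → [0,3,4,5,6,7]=20  [1,2,4,5,6,7]=6  [2,3,4,5,6,7]=15
  first=0(d) contributes 21
  first=1(c) contributes 35
|[w]| = 56

56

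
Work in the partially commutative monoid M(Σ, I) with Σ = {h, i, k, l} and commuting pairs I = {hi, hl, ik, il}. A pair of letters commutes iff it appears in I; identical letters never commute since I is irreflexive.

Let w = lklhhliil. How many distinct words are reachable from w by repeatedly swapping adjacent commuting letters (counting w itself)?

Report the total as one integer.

0(l) covers ∅
1(k) covers 0:l
2(l) covers 1:k
3(h) covers 1:k
4(h) covers 3:h
5(l) covers 2:l
6(i) covers ∅
7(i) covers 6:i
8(l) covers 5:l
floor of heap: 0:l, 6:i
completions by unplaced set U, small U first (add the entries for U minus each lowest piece of U):
  |U|=1: {4}:1  {7}:1  {8}:1
  |U|=2: {3,4}:1  {4,7}:2  {4,8}:2  {5,8}:1  {6,7}:1  {7,8}:2
  |U|=3: {2,5,8}:1  {3,4,7}:3  {3,4,8}:3  {4,5,8}:3  {4,6,7}:3  {4,7,8}:6  {5,7,8}:3  {6,7,8}:3
  |U|=4: {2,4,5,8}:4  {2,5,7,8}:4  {3,4,5,8}:6  {3,4,6,7}:6  {3,4,7,8}:12  {4,5,7,8}:12  {4,6,7,8}:12  {5,6,7,8}:6
  |U|=5: {2,3,4,5,8}:10  {2,4,5,7,8}:20  {2,5,6,7,8}:10  {3,4,5,7,8}:30  {3,4,6,7,8}:30  {4,5,6,7,8}:30
  |U|=6: {1,2,3,4,5,8}:10  {2,3,4,5,7,8}:60  {2,4,5,6,7,8}:60  {3,4,5,6,7,8}:90
  |U|=7: {0,1,2,3,4,5,8}:10  {1,2,3,4,5,7,8}:70  {2,3,4,5,6,7,8}:210
  start at 0(l): 280
  start at 6(i): 80
sum over floor = 360

360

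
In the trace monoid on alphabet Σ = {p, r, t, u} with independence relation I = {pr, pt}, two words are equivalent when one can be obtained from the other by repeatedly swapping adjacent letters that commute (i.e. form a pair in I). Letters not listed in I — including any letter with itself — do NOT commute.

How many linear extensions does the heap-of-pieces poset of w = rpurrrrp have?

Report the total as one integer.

10

#0=r has no predecessor
#1=p has no predecessor
#2=u depends on [0:r, 1:p]
#3=r depends on [2:u]
#4=r depends on [3:r]
#5=r depends on [4:r]
#6=r depends on [5:r]
#7=p depends on [2:u]
sources: [0:r, 1:p]
N(rest) = Σ N(rest − s) over sources s of rest; N(one piece) = 1:
  size 1 → [6]=1  [7]=1
  size 2 → [5,6]=1  [6,7]=2
  size 3 → [4,5,6]=1  [5,6,7]=3
  size 4 → [3,4,5,6]=1  [4,5,6,7]=4
  size 5 → [3,4,5,6,7]=5
  size 6 → [2,3,4,5,6,7]=5
  first=0(r) contributes 5
  first=1(p) contributes 5
|[w]| = 10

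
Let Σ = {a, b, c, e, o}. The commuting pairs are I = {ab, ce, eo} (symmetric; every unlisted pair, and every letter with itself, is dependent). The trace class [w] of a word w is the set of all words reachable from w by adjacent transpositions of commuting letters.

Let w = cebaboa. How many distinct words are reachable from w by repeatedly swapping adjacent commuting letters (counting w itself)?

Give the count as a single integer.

0(c) covers ∅
1(e) covers ∅
2(b) covers 0:c, 1:e
3(a) covers 0:c, 1:e
4(b) covers 2:b
5(o) covers 3:a, 4:b
6(a) covers 5:o
floor of heap: 0:c, 1:e
completions by unplaced set U, small U first (add the entries for U minus each lowest piece of U):
  |U|=1: {6}:1
  |U|=2: {5,6}:1
  |U|=3: {3,5,6}:1  {4,5,6}:1
  |U|=4: {2,4,5,6}:1  {3,4,5,6}:2
  |U|=5: {2,3,4,5,6}:3
  start at 0(c): 3
  start at 1(e): 3
sum over floor = 6

6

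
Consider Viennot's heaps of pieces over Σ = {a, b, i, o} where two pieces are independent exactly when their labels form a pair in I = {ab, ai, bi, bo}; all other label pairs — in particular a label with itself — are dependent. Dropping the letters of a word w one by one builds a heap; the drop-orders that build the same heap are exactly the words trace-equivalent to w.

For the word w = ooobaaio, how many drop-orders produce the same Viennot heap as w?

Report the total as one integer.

piece 0:o — minimal
piece 1:o rests on {0:o}
piece 2:o rests on {1:o}
piece 3:b — minimal
piece 4:a rests on {2:o}
piece 5:a rests on {4:a}
piece 6:i rests on {2:o}
piece 7:o rests on {5:a, 6:i}
minimal pieces: {0:o, 3:b}
ways to finish when only these pieces remain (= sum over removing one remaining piece with nothing left below it):
  1 left: {3}→1  {7}→1
  2 left: {3,7}→2  {5,7}→1  {6,7}→1
  3 left: {3,5,7}→3  {3,6,7}→3  {4,5,7}→1  {5,6,7}→2
  4 left: {3,4,5,7}→4  {3,5,6,7}→8  {4,5,6,7}→3
  5 left: {2,4,5,6,7}→3  {3,4,5,6,7}→15
  6 left: {1,2,4,5,6,7}→3  {2,3,4,5,6,7}→18
  placing 0:o first → 21 extensions
  placing 3:b first → 3 extensions
total linear extensions = 24

24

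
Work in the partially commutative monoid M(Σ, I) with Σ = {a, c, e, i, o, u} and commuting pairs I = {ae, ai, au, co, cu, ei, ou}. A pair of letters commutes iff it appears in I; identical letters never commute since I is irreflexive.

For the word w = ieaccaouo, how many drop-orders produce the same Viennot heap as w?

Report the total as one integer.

38

piece 0:i — minimal
piece 1:e — minimal
piece 2:a — minimal
piece 3:c rests on {0:i, 1:e, 2:a}
piece 4:c rests on {3:c}
piece 5:a rests on {4:c}
piece 6:o rests on {5:a}
piece 7:u rests on {0:i, 1:e}
piece 8:o rests on {6:o}
minimal pieces: {0:i, 1:e, 2:a}
ways to finish when only these pieces remain (= sum over removing one remaining piece with nothing left below it):
  1 left: {7}→1  {8}→1
  2 left: {6,8}→1  {7,8}→2
  3 left: {5,6,8}→1  {6,7,8}→3
  4 left: {4,5,6,8}→1  {5,6,7,8}→4
  5 left: {3,4,5,6,8}→1  {4,5,6,7,8}→5
  6 left: {2,3,4,5,6,8}→1  {3,4,5,6,7,8}→6
  7 left: {0,3,4,5,6,7,8}→6  {1,3,4,5,6,7,8}→6  {2,3,4,5,6,7,8}→7
  placing 0:i first → 13 extensions
  placing 1:e first → 13 extensions
  placing 2:a first → 12 extensions
total linear extensions = 38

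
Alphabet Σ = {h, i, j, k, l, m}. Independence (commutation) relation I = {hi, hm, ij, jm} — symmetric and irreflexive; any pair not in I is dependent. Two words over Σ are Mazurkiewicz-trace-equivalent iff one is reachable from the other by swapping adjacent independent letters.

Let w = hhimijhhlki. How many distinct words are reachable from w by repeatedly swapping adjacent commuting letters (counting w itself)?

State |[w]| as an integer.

56

piece 0:h — minimal
piece 1:h rests on {0:h}
piece 2:i — minimal
piece 3:m rests on {2:i}
piece 4:i rests on {3:m}
piece 5:j rests on {1:h}
piece 6:h rests on {5:j}
piece 7:h rests on {6:h}
piece 8:l rests on {4:i, 7:h}
piece 9:k rests on {8:l}
piece 10:i rests on {9:k}
minimal pieces: {0:h, 2:i}
ways to finish when only these pieces remain (= sum over removing one remaining piece with nothing left below it):
  1 left: {10}→1
  2 left: {9,10}→1
  3 left: {8,9,10}→1
  4 left: {4,8,9,10}→1  {7,8,9,10}→1
  5 left: {3,4,8,9,10}→1  {4,7,8,9,10}→2  {6,7,8,9,10}→1
  6 left: {2,3,4,8,9,10}→1  {3,4,7,8,9,10}→3  {4,6,7,8,9,10}→3  {5,6,7,8,9,10}→1
  7 left: {1,5,6,7,8,9,10}→1  {2,3,4,7,8,9,10}→4  {3,4,6,7,8,9,10}→6  {4,5,6,7,8,9,10}→4
  8 left: {0,1,5,6,7,8,9,10}→1  {1,4,5,6,7,8,9,10}→5  {2,3,4,6,7,8,9,10}→10  {3,4,5,6,7,8,9,10}→10
  9 left: {0,1,4,5,6,7,8,9,10}→6  {1,3,4,5,6,7,8,9,10}→15  {2,3,4,5,6,7,8,9,10}→20
  placing 0:h first → 35 extensions
  placing 2:i first → 21 extensions
total linear extensions = 56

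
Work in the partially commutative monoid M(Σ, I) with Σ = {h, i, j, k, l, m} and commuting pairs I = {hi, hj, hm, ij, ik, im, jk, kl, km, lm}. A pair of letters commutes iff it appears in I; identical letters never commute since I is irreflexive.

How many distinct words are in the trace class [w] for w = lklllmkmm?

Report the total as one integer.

1260

0(l) covers ∅
1(k) covers ∅
2(l) covers 0:l
3(l) covers 2:l
4(l) covers 3:l
5(m) covers ∅
6(k) covers 1:k
7(m) covers 5:m
8(m) covers 7:m
floor of heap: 0:l, 1:k, 5:m
completions by unplaced set U, small U first (add the entries for U minus each lowest piece of U):
  |U|=1: {4}:1  {6}:1  {8}:1
  |U|=2: {1,6}:1  {3,4}:1  {4,6}:2  {4,8}:2  {6,8}:2  {7,8}:1
  |U|=3: {1,4,6}:3  {1,6,8}:3  {2,3,4}:1  {3,4,6}:3  {3,4,8}:3  {4,6,8}:6  {4,7,8}:3  {5,7,8}:1  {6,7,8}:3
  |U|=4: {0,2,3,4}:1  {1,3,4,6}:6  {1,4,6,8}:12  {1,6,7,8}:6  {2,3,4,6}:4  {2,3,4,8}:4  {3,4,6,8}:12  {3,4,7,8}:6  {4,5,7,8}:4  {4,6,7,8}:12  {5,6,7,8}:4
  |U|=5: {0,2,3,4,6}:5  {0,2,3,4,8}:5  {1,2,3,4,6}:10  {1,3,4,6,8}:30  {1,4,6,7,8}:30  {1,5,6,7,8}:10  {2,3,4,6,8}:20  {2,3,4,7,8}:10  {3,4,5,7,8}:10  {3,4,6,7,8}:30  {4,5,6,7,8}:20
  |U|=6: {0,1,2,3,4,6}:15  {0,2,3,4,6,8}:30  {0,2,3,4,7,8}:15  {1,2,3,4,6,8}:60  {1,3,4,6,7,8}:90  {1,4,5,6,7,8}:60  {2,3,4,5,7,8}:20  {2,3,4,6,7,8}:60  {3,4,5,6,7,8}:60
  |U|=7: {0,1,2,3,4,6,8}:105  {0,2,3,4,5,7,8}:35  {0,2,3,4,6,7,8}:105  {1,2,3,4,6,7,8}:210  {1,3,4,5,6,7,8}:210  {2,3,4,5,6,7,8}:140
  start at 0(l): 560
  start at 1(k): 280
  start at 5(m): 420
sum over floor = 1260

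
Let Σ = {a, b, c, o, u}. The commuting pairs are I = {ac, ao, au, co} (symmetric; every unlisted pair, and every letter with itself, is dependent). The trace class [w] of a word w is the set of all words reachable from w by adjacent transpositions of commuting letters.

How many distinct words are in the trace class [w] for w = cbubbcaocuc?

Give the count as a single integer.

18

piece 0:c — minimal
piece 1:b rests on {0:c}
piece 2:u rests on {1:b}
piece 3:b rests on {2:u}
piece 4:b rests on {3:b}
piece 5:c rests on {4:b}
piece 6:a rests on {4:b}
piece 7:o rests on {4:b}
piece 8:c rests on {5:c}
piece 9:u rests on {7:o, 8:c}
piece 10:c rests on {9:u}
minimal pieces: {0:c}
ways to finish when only these pieces remain (= sum over removing one remaining piece with nothing left below it):
  1 left: {6}→1  {10}→1
  2 left: {6,10}→2  {9,10}→1
  3 left: {6,9,10}→3  {7,9,10}→1  {8,9,10}→1
  4 left: {5,8,9,10}→1  {6,7,9,10}→4  {6,8,9,10}→4  {7,8,9,10}→2
  5 left: {5,6,8,9,10}→5  {5,7,8,9,10}→3  {6,7,8,9,10}→10
  6 left: {5,6,7,8,9,10}→18
  7 left: {4,5,6,7,8,9,10}→18
  8 left: {3,4,5,6,7,8,9,10}→18
  9 left: {2,3,4,5,6,7,8,9,10}→18
  placing 0:c first → 18 extensions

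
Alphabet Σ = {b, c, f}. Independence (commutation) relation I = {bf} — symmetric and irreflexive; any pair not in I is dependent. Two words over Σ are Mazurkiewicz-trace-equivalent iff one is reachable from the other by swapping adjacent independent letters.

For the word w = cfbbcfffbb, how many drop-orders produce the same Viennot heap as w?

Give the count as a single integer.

30

0(c) covers ∅
1(f) covers 0:c
2(b) covers 0:c
3(b) covers 2:b
4(c) covers 1:f, 3:b
5(f) covers 4:c
6(f) covers 5:f
7(f) covers 6:f
8(b) covers 4:c
9(b) covers 8:b
floor of heap: 0:c
completions by unplaced set U, small U first (add the entries for U minus each lowest piece of U):
  |U|=1: {7}:1  {9}:1
  |U|=2: {6,7}:1  {7,9}:2  {8,9}:1
  |U|=3: {5,6,7}:1  {6,7,9}:3  {7,8,9}:3
  |U|=4: {5,6,7,9}:4  {6,7,8,9}:6
  |U|=5: {5,6,7,8,9}:10
  |U|=6: {4,5,6,7,8,9}:10
  |U|=7: {1,4,5,6,7,8,9}:10  {3,4,5,6,7,8,9}:10
  |U|=8: {1,3,4,5,6,7,8,9}:20  {2,3,4,5,6,7,8,9}:10
  start at 0(c): 30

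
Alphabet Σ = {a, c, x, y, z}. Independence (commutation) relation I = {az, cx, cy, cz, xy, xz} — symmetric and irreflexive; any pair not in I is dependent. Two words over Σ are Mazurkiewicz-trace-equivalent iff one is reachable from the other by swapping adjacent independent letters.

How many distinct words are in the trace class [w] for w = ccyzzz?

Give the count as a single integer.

piece 0:c — minimal
piece 1:c rests on {0:c}
piece 2:y — minimal
piece 3:z rests on {2:y}
piece 4:z rests on {3:z}
piece 5:z rests on {4:z}
minimal pieces: {0:c, 2:y}
ways to finish when only these pieces remain (= sum over removing one remaining piece with nothing left below it):
  1 left: {1}→1  {5}→1
  2 left: {0,1}→1  {1,5}→2  {4,5}→1
  3 left: {0,1,5}→3  {1,4,5}→3  {3,4,5}→1
  4 left: {0,1,4,5}→6  {1,3,4,5}→4  {2,3,4,5}→1
  placing 0:c first → 5 extensions
  placing 2:y first → 10 extensions
total linear extensions = 15

15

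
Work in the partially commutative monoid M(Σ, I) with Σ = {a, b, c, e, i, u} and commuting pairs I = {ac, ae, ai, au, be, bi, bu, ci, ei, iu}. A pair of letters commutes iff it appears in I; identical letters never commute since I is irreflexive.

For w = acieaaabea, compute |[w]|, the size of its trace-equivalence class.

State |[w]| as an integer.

800

0(a) covers ∅
1(c) covers ∅
2(i) covers ∅
3(e) covers 1:c
4(a) covers 0:a
5(a) covers 4:a
6(a) covers 5:a
7(b) covers 1:c, 6:a
8(e) covers 3:e
9(a) covers 7:b
floor of heap: 0:a, 1:c, 2:i
completions by unplaced set U, small U first (add the entries for U minus each lowest piece of U):
  |U|=1: {2}:1  {8}:1  {9}:1
  |U|=2: {2,8}:2  {2,9}:2  {3,8}:1  {7,9}:1  {8,9}:2
  |U|=3: {2,3,8}:3  {2,7,9}:3  {2,8,9}:6  {3,8,9}:3  {6,7,9}:1  {7,8,9}:3
  |U|=4: {2,3,8,9}:12  {2,6,7,9}:4  {2,7,8,9}:12  {3,7,8,9}:6  {5,6,7,9}:1  {6,7,8,9}:4
  |U|=5: {1,3,7,8,9}:6  {2,3,7,8,9}:30  {2,5,6,7,9}:5  {2,6,7,8,9}:20  {3,6,7,8,9}:10  {4,5,6,7,9}:1  {5,6,7,8,9}:5
  |U|=6: {0,4,5,6,7,9}:1  {1,2,3,7,8,9}:36  {1,3,6,7,8,9}:16  {2,3,6,7,8,9}:60  {2,4,5,6,7,9}:6  {2,5,6,7,8,9}:30  {3,5,6,7,8,9}:15  {4,5,6,7,8,9}:6
  |U|=7: {0,2,4,5,6,7,9}:7  {0,4,5,6,7,8,9}:7  {1,2,3,6,7,8,9}:112  {1,3,5,6,7,8,9}:31  {2,3,5,6,7,8,9}:105  {2,4,5,6,7,8,9}:42  {3,4,5,6,7,8,9}:21
  |U|=8: {0,2,4,5,6,7,8,9}:56  {0,3,4,5,6,7,8,9}:28  {1,2,3,5,6,7,8,9}:248  {1,3,4,5,6,7,8,9}:52  {2,3,4,5,6,7,8,9}:168
  start at 0(a): 468
  start at 1(c): 252
  start at 2(i): 80
sum over floor = 800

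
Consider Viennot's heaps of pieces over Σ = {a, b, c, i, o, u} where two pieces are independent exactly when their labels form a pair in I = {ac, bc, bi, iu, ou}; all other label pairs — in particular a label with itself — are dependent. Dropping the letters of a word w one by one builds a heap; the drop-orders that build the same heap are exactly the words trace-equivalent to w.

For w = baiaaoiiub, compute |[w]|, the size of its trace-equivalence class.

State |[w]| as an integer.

9

#0=b has no predecessor
#1=a depends on [0:b]
#2=i depends on [1:a]
#3=a depends on [2:i]
#4=a depends on [3:a]
#5=o depends on [4:a]
#6=i depends on [5:o]
#7=i depends on [6:i]
#8=u depends on [4:a]
#9=b depends on [5:o, 8:u]
sources: [0:b]
N(rest) = Σ N(rest − s) over sources s of rest; N(one piece) = 1:
  size 1 → [7]=1  [9]=1
  size 2 → [6,7]=1  [7,9]=2  [8,9]=1
  size 3 → [6,7,9]=3  [7,8,9]=3
  size 4 → [5,6,7,9]=3  [6,7,8,9]=6
  size 5 → [5,6,7,8,9]=9
  size 6 → [4,5,6,7,8,9]=9
  size 7 → [3,4,5,6,7,8,9]=9
  size 8 → [2,3,4,5,6,7,8,9]=9
  first=0(b) contributes 9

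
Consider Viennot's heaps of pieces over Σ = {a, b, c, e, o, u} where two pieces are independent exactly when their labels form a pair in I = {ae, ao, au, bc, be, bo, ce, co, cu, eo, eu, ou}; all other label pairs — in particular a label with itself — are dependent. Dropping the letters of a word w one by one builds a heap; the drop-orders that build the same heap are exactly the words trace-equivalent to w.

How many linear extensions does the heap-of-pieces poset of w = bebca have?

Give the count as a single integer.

piece 0:b — minimal
piece 1:e — minimal
piece 2:b rests on {0:b}
piece 3:c — minimal
piece 4:a rests on {2:b, 3:c}
minimal pieces: {0:b, 1:e, 3:c}
ways to finish when only these pieces remain (= sum over removing one remaining piece with nothing left below it):
  1 left: {1}→1  {4}→1
  2 left: {1,4}→2  {2,4}→1  {3,4}→1
  3 left: {0,2,4}→1  {1,2,4}→3  {1,3,4}→3  {2,3,4}→2
  placing 0:b first → 8 extensions
  placing 1:e first → 3 extensions
  placing 3:c first → 4 extensions
total linear extensions = 15

15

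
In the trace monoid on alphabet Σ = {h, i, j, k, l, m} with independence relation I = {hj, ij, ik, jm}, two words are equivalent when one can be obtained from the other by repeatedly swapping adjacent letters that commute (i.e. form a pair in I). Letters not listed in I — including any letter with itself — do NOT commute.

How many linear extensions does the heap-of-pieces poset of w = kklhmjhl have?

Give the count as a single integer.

4

#0=k has no predecessor
#1=k depends on [0:k]
#2=l depends on [1:k]
#3=h depends on [2:l]
#4=m depends on [3:h]
#5=j depends on [2:l]
#6=h depends on [4:m]
#7=l depends on [5:j, 6:h]
sources: [0:k]
N(rest) = Σ N(rest − s) over sources s of rest; N(one piece) = 1:
  size 1 → [7]=1
  size 2 → [5,7]=1  [6,7]=1
  size 3 → [4,6,7]=1  [5,6,7]=2
  size 4 → [3,4,6,7]=1  [4,5,6,7]=3
  size 5 → [3,4,5,6,7]=4
  size 6 → [2,3,4,5,6,7]=4
  first=0(k) contributes 4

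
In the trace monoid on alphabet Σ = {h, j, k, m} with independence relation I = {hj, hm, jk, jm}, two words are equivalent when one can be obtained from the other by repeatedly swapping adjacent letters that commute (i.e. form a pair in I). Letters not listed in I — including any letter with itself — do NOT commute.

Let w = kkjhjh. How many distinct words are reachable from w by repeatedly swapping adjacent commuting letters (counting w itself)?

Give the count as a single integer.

piece 0:k — minimal
piece 1:k rests on {0:k}
piece 2:j — minimal
piece 3:h rests on {1:k}
piece 4:j rests on {2:j}
piece 5:h rests on {3:h}
minimal pieces: {0:k, 2:j}
ways to finish when only these pieces remain (= sum over removing one remaining piece with nothing left below it):
  1 left: {4}→1  {5}→1
  2 left: {2,4}→1  {3,5}→1  {4,5}→2
  3 left: {1,3,5}→1  {2,4,5}→3  {3,4,5}→3
  4 left: {0,1,3,5}→1  {1,3,4,5}→4  {2,3,4,5}→6
  placing 0:k first → 10 extensions
  placing 2:j first → 5 extensions
total linear extensions = 15

15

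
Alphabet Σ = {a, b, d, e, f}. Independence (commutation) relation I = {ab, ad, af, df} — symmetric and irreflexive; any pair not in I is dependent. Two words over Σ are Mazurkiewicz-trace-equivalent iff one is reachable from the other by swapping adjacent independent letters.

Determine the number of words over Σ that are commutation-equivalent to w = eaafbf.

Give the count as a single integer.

piece 0:e — minimal
piece 1:a rests on {0:e}
piece 2:a rests on {1:a}
piece 3:f rests on {0:e}
piece 4:b rests on {3:f}
piece 5:f rests on {4:b}
minimal pieces: {0:e}
ways to finish when only these pieces remain (= sum over removing one remaining piece with nothing left below it):
  1 left: {2}→1  {5}→1
  2 left: {1,2}→1  {2,5}→2  {4,5}→1
  3 left: {1,2,5}→3  {2,4,5}→3  {3,4,5}→1
  4 left: {1,2,4,5}→6  {2,3,4,5}→4
  placing 0:e first → 10 extensions

10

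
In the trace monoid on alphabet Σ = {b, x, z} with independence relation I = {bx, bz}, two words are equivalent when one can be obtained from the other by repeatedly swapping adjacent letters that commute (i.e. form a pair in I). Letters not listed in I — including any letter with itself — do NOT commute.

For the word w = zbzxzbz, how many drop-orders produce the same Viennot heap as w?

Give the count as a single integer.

piece 0:z — minimal
piece 1:b — minimal
piece 2:z rests on {0:z}
piece 3:x rests on {2:z}
piece 4:z rests on {3:x}
piece 5:b rests on {1:b}
piece 6:z rests on {4:z}
minimal pieces: {0:z, 1:b}
ways to finish when only these pieces remain (= sum over removing one remaining piece with nothing left below it):
  1 left: {5}→1  {6}→1
  2 left: {1,5}→1  {4,6}→1  {5,6}→2
  3 left: {1,5,6}→3  {3,4,6}→1  {4,5,6}→3
  4 left: {1,4,5,6}→6  {2,3,4,6}→1  {3,4,5,6}→4
  5 left: {0,2,3,4,6}→1  {1,3,4,5,6}→10  {2,3,4,5,6}→5
  placing 0:z first → 15 extensions
  placing 1:b first → 6 extensions
total linear extensions = 21

21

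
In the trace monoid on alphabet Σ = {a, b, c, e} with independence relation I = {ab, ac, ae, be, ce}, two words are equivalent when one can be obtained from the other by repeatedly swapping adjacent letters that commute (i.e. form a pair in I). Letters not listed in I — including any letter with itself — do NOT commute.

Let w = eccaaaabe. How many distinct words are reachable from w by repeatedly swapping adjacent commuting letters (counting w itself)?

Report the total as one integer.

#0=e has no predecessor
#1=c has no predecessor
#2=c depends on [1:c]
#3=a has no predecessor
#4=a depends on [3:a]
#5=a depends on [4:a]
#6=a depends on [5:a]
#7=b depends on [2:c]
#8=e depends on [0:e]
sources: [0:e, 1:c, 3:a]
N(rest) = Σ N(rest − s) over sources s of rest; N(one piece) = 1:
  size 1 → [6]=1  [7]=1  [8]=1
  size 2 → [0,8]=1  [2,7]=1  [5,6]=1  [6,7]=2  [6,8]=2  [7,8]=2
  size 3 → [0,6,8]=3  [0,7,8]=3  [1,2,7]=1  [2,6,7]=3  [2,7,8]=3  [4,5,6]=1  [5,6,7]=3  [5,6,8]=3  [6,7,8]=6
  size 4 → [0,2,7,8]=6  [0,5,6,8]=6  [0,6,7,8]=12  [1,2,6,7]=4  [1,2,7,8]=4  [2,5,6,7]=6  [2,6,7,8]=12  [3,4,5,6]=1  [4,5,6,7]=4  [4,5,6,8]=4  [5,6,7,8]=12
  size 5 → [0,1,2,7,8]=10  [0,2,6,7,8]=30  [0,4,5,6,8]=10  [0,5,6,7,8]=30  [1,2,5,6,7]=10  [1,2,6,7,8]=20  [2,4,5,6,7]=10  [2,5,6,7,8]=30  [3,4,5,6,7]=5  [3,4,5,6,8]=5  [4,5,6,7,8]=20
  size 6 → [0,1,2,6,7,8]=60  [0,2,5,6,7,8]=90  [0,3,4,5,6,8]=15  [0,4,5,6,7,8]=60  [1,2,4,5,6,7]=20  [1,2,5,6,7,8]=60  [2,3,4,5,6,7]=15  [2,4,5,6,7,8]=60  [3,4,5,6,7,8]=30
  size 7 → [0,1,2,5,6,7,8]=210  [0,2,4,5,6,7,8]=210  [0,3,4,5,6,7,8]=105  [1,2,3,4,5,6,7]=35  [1,2,4,5,6,7,8]=140  [2,3,4,5,6,7,8]=105
  first=0(e) contributes 280
  first=1(c) contributes 420
  first=3(a) contributes 560
|[w]| = 1260

1260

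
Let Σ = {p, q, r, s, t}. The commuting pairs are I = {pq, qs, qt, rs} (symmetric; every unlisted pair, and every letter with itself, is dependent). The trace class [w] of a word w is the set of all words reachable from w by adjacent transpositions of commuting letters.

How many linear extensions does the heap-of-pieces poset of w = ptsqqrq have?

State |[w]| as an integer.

drop 0:p onto floor
drop 1:t onto {0:p}
drop 2:s onto {1:t}
drop 3:q onto floor
drop 4:q onto {3:q}
drop 5:r onto {1:t, 4:q}
drop 6:q onto {5:r}
ground layer = {0:p, 3:q}
drop-orders for the pieces not yet dropped (sum over which currently-grounded one goes next):
  1 to go: {2} 1  {6} 1
  2 to go: {2,6} 2  {5,6} 1
  3 to go: {2,5,6} 3  {4,5,6} 1
  4 to go: {1,2,5,6} 3  {2,4,5,6} 4  {3,4,5,6} 1
  5 to go: {0,1,2,5,6} 3  {1,2,4,5,6} 7  {2,3,4,5,6} 5
  if 0:p drops first: 12 orders
  if 3:q drops first: 10 orders
heap linearizations: 22

22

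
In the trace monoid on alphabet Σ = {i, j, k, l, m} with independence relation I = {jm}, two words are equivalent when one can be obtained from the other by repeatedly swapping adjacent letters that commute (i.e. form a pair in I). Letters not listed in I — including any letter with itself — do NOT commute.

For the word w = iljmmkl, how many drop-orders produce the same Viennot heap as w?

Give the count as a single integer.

#0=i has no predecessor
#1=l depends on [0:i]
#2=j depends on [1:l]
#3=m depends on [1:l]
#4=m depends on [3:m]
#5=k depends on [2:j, 4:m]
#6=l depends on [5:k]
sources: [0:i]
N(rest) = Σ N(rest − s) over sources s of rest; N(one piece) = 1:
  size 1 → [6]=1
  size 2 → [5,6]=1
  size 3 → [2,5,6]=1  [4,5,6]=1
  size 4 → [2,4,5,6]=2  [3,4,5,6]=1
  size 5 → [2,3,4,5,6]=3
  first=0(i) contributes 3

3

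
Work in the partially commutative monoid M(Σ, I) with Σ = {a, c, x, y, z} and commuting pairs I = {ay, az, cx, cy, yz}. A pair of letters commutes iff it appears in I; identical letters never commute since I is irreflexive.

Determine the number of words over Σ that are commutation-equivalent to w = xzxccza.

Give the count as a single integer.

6

piece 0:x — minimal
piece 1:z rests on {0:x}
piece 2:x rests on {1:z}
piece 3:c rests on {1:z}
piece 4:c rests on {3:c}
piece 5:z rests on {2:x, 4:c}
piece 6:a rests on {2:x, 4:c}
minimal pieces: {0:x}
ways to finish when only these pieces remain (= sum over removing one remaining piece with nothing left below it):
  1 left: {5}→1  {6}→1
  2 left: {5,6}→2
  3 left: {2,5,6}→2  {4,5,6}→2
  4 left: {2,4,5,6}→4  {3,4,5,6}→2
  5 left: {2,3,4,5,6}→6
  placing 0:x first → 6 extensions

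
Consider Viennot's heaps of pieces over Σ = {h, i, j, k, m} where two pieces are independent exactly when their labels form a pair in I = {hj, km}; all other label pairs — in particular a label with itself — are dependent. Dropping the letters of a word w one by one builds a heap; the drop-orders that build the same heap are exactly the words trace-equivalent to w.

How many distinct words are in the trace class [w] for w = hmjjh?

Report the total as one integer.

drop 0:h onto floor
drop 1:m onto {0:h}
drop 2:j onto {1:m}
drop 3:j onto {2:j}
drop 4:h onto {1:m}
ground layer = {0:h}
drop-orders for the pieces not yet dropped (sum over which currently-grounded one goes next):
  1 to go: {3} 1  {4} 1
  2 to go: {2,3} 1  {3,4} 2
  3 to go: {2,3,4} 3
  if 0:h drops first: 3 orders

3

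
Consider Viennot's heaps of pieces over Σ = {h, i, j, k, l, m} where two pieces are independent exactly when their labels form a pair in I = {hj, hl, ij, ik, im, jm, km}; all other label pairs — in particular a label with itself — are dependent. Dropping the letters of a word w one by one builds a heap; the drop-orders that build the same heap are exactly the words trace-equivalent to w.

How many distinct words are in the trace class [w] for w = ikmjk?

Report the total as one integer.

20

#0=i has no predecessor
#1=k has no predecessor
#2=m has no predecessor
#3=j depends on [1:k]
#4=k depends on [3:j]
sources: [0:i, 1:k, 2:m]
N(rest) = Σ N(rest − s) over sources s of rest; N(one piece) = 1:
  size 1 → [0]=1  [2]=1  [4]=1
  size 2 → [0,2]=2  [0,4]=2  [2,4]=2  [3,4]=1
  size 3 → [0,2,4]=6  [0,3,4]=3  [1,3,4]=1  [2,3,4]=3
  first=0(i) contributes 4
  first=1(k) contributes 12
  first=2(m) contributes 4
|[w]| = 20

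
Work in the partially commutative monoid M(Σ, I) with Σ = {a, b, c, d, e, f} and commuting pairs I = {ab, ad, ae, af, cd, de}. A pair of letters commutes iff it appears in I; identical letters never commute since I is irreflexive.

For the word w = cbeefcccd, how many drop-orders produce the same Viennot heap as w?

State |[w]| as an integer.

4

0(c) covers ∅
1(b) covers 0:c
2(e) covers 1:b
3(e) covers 2:e
4(f) covers 3:e
5(c) covers 4:f
6(c) covers 5:c
7(c) covers 6:c
8(d) covers 4:f
floor of heap: 0:c
completions by unplaced set U, small U first (add the entries for U minus each lowest piece of U):
  |U|=1: {7}:1  {8}:1
  |U|=2: {6,7}:1  {7,8}:2
  |U|=3: {5,6,7}:1  {6,7,8}:3
  |U|=4: {5,6,7,8}:4
  |U|=5: {4,5,6,7,8}:4
  |U|=6: {3,4,5,6,7,8}:4
  |U|=7: {2,3,4,5,6,7,8}:4
  start at 0(c): 4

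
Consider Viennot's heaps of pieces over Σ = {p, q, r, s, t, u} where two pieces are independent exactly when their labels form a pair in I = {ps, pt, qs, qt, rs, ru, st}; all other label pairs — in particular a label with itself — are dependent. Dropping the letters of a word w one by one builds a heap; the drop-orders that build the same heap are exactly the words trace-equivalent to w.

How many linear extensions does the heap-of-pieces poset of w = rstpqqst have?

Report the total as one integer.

280

0(r) covers ∅
1(s) covers ∅
2(t) covers 0:r
3(p) covers 0:r
4(q) covers 3:p
5(q) covers 4:q
6(s) covers 1:s
7(t) covers 2:t
floor of heap: 0:r, 1:s
completions by unplaced set U, small U first (add the entries for U minus each lowest piece of U):
  |U|=1: {5}:1  {6}:1  {7}:1
  |U|=2: {1,6}:1  {2,7}:1  {4,5}:1  {5,6}:2  {5,7}:2  {6,7}:2
  |U|=3: {1,5,6}:3  {1,6,7}:3  {2,5,7}:3  {2,6,7}:3  {3,4,5}:1  {4,5,6}:3  {4,5,7}:3  {5,6,7}:6
  |U|=4: {1,2,6,7}:6  {1,4,5,6}:6  {1,5,6,7}:12  {2,4,5,7}:6  {2,5,6,7}:12  {3,4,5,6}:4  {3,4,5,7}:4  {4,5,6,7}:12
  |U|=5: {1,2,5,6,7}:30  {1,3,4,5,6}:10  {1,4,5,6,7}:30  {2,3,4,5,7}:10  {2,4,5,6,7}:30  {3,4,5,6,7}:20
  |U|=6: {0,2,3,4,5,7}:10  {1,2,4,5,6,7}:90  {1,3,4,5,6,7}:60  {2,3,4,5,6,7}:60
  start at 0(r): 210
  start at 1(s): 70
sum over floor = 280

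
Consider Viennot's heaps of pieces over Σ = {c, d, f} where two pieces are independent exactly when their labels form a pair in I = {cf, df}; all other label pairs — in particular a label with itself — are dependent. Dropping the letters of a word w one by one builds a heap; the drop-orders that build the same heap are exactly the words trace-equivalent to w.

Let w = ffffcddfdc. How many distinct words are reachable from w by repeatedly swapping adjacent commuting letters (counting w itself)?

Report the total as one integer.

252

drop 0:f onto floor
drop 1:f onto {0:f}
drop 2:f onto {1:f}
drop 3:f onto {2:f}
drop 4:c onto floor
drop 5:d onto {4:c}
drop 6:d onto {5:d}
drop 7:f onto {3:f}
drop 8:d onto {6:d}
drop 9:c onto {8:d}
ground layer = {0:f, 4:c}
drop-orders for the pieces not yet dropped (sum over which currently-grounded one goes next):
  1 to go: {7} 1  {9} 1
  2 to go: {3,7} 1  {7,9} 2  {8,9} 1
  3 to go: {2,3,7} 1  {3,7,9} 3  {6,8,9} 1  {7,8,9} 3
  4 to go: {1,2,3,7} 1  {2,3,7,9} 4  {3,7,8,9} 6  {5,6,8,9} 1  {6,7,8,9} 4
  5 to go: {0,1,2,3,7} 1  {1,2,3,7,9} 5  {2,3,7,8,9} 10  {3,6,7,8,9} 10  {4,5,6,8,9} 1  {5,6,7,8,9} 5
  6 to go: {0,1,2,3,7,9} 6  {1,2,3,7,8,9} 15  {2,3,6,7,8,9} 20  {3,5,6,7,8,9} 15  {4,5,6,7,8,9} 6
  7 to go: {0,1,2,3,7,8,9} 21  {1,2,3,6,7,8,9} 35  {2,3,5,6,7,8,9} 35  {3,4,5,6,7,8,9} 21
  8 to go: {0,1,2,3,6,7,8,9} 56  {1,2,3,5,6,7,8,9} 70  {2,3,4,5,6,7,8,9} 56
  if 0:f drops first: 126 orders
  if 4:c drops first: 126 orders
heap linearizations: 252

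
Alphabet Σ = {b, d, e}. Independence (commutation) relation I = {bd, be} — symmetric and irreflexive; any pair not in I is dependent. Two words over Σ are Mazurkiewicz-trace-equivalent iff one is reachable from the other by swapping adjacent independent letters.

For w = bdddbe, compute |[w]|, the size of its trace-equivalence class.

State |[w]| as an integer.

0(b) covers ∅
1(d) covers ∅
2(d) covers 1:d
3(d) covers 2:d
4(b) covers 0:b
5(e) covers 3:d
floor of heap: 0:b, 1:d
completions by unplaced set U, small U first (add the entries for U minus each lowest piece of U):
  |U|=1: {4}:1  {5}:1
  |U|=2: {0,4}:1  {3,5}:1  {4,5}:2
  |U|=3: {0,4,5}:3  {2,3,5}:1  {3,4,5}:3
  |U|=4: {0,3,4,5}:6  {1,2,3,5}:1  {2,3,4,5}:4
  start at 0(b): 5
  start at 1(d): 10
sum over floor = 15

15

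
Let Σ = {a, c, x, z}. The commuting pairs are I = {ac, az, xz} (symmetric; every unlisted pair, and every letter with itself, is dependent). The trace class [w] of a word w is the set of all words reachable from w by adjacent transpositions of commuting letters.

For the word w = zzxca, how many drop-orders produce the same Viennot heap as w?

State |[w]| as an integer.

0(z) covers ∅
1(z) covers 0:z
2(x) covers ∅
3(c) covers 1:z, 2:x
4(a) covers 2:x
floor of heap: 0:z, 2:x
completions by unplaced set U, small U first (add the entries for U minus each lowest piece of U):
  |U|=1: {3}:1  {4}:1
  |U|=2: {1,3}:1  {3,4}:2
  |U|=3: {0,1,3}:1  {1,3,4}:3  {2,3,4}:2
  start at 0(z): 5
  start at 2(x): 4
sum over floor = 9

9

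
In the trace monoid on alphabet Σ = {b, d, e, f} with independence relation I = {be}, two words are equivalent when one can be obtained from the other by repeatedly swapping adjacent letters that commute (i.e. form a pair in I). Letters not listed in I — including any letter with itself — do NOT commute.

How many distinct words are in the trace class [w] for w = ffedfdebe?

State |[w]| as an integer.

3

piece 0:f — minimal
piece 1:f rests on {0:f}
piece 2:e rests on {1:f}
piece 3:d rests on {2:e}
piece 4:f rests on {3:d}
piece 5:d rests on {4:f}
piece 6:e rests on {5:d}
piece 7:b rests on {5:d}
piece 8:e rests on {6:e}
minimal pieces: {0:f}
ways to finish when only these pieces remain (= sum over removing one remaining piece with nothing left below it):
  1 left: {7}→1  {8}→1
  2 left: {6,8}→1  {7,8}→2
  3 left: {6,7,8}→3
  4 left: {5,6,7,8}→3
  5 left: {4,5,6,7,8}→3
  6 left: {3,4,5,6,7,8}→3
  7 left: {2,3,4,5,6,7,8}→3
  placing 0:f first → 3 extensions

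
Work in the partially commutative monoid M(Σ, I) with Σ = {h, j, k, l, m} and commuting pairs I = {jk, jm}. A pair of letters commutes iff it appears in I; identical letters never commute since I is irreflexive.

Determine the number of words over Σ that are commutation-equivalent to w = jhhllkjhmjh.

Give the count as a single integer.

4

piece 0:j — minimal
piece 1:h rests on {0:j}
piece 2:h rests on {1:h}
piece 3:l rests on {2:h}
piece 4:l rests on {3:l}
piece 5:k rests on {4:l}
piece 6:j rests on {4:l}
piece 7:h rests on {5:k, 6:j}
piece 8:m rests on {7:h}
piece 9:j rests on {7:h}
piece 10:h rests on {8:m, 9:j}
minimal pieces: {0:j}
ways to finish when only these pieces remain (= sum over removing one remaining piece with nothing left below it):
  1 left: {10}→1
  2 left: {8,10}→1  {9,10}→1
  3 left: {8,9,10}→2
  4 left: {7,8,9,10}→2
  5 left: {5,7,8,9,10}→2  {6,7,8,9,10}→2
  6 left: {5,6,7,8,9,10}→4
  7 left: {4,5,6,7,8,9,10}→4
  8 left: {3,4,5,6,7,8,9,10}→4
  9 left: {2,3,4,5,6,7,8,9,10}→4
  placing 0:j first → 4 extensions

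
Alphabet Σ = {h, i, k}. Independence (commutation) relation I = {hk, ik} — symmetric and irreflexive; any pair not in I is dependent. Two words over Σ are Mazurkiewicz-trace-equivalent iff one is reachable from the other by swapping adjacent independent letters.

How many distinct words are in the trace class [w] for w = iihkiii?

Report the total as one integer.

#0=i has no predecessor
#1=i depends on [0:i]
#2=h depends on [1:i]
#3=k has no predecessor
#4=i depends on [2:h]
#5=i depends on [4:i]
#6=i depends on [5:i]
sources: [0:i, 3:k]
N(rest) = Σ N(rest − s) over sources s of rest; N(one piece) = 1:
  size 1 → [3]=1  [6]=1
  size 2 → [3,6]=2  [5,6]=1
  size 3 → [3,5,6]=3  [4,5,6]=1
  size 4 → [2,4,5,6]=1  [3,4,5,6]=4
  size 5 → [1,2,4,5,6]=1  [2,3,4,5,6]=5
  first=0(i) contributes 6
  first=3(k) contributes 1
|[w]| = 7

7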